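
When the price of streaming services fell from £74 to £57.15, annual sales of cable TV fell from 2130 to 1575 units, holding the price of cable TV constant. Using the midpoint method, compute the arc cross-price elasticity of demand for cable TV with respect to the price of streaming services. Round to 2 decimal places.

1.17

ΔQ_A = 1575 − 2130 = -555; ΔP_B = 57.15 − 74 = -16.85.
Midpoints: Q̄_A = 1852.5, P̄_B = 65.58.
ε = (ΔQ_A/Q̄_A)/(ΔP_B/P̄_B) = (-555/1852.5)/(-16.85/65.58) ≈ 1.17.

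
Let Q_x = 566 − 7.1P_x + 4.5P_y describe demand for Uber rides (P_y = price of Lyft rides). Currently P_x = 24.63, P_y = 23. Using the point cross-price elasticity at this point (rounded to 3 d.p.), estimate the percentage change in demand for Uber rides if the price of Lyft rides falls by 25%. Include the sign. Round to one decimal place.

At P_x = 24.63, P_y = 23: Q_x = 494.627.
∂Q_x/∂P_y = 4.5.
ε = (∂Q_x/∂P_y)(P_y/Q_x) = 4.5000 × 23/494.627 ≈ 0.209.
%ΔQ_x ≈ ε × %ΔP_y = 0.209 × (-25%) = -5.2%.

-5.2%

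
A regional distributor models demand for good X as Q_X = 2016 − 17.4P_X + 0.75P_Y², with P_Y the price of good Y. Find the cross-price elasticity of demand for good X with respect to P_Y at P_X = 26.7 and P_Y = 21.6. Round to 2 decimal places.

0.37

At P_X = 26.7 and P_Y = 21.6: Q_X = 1901.34.
∂Q_X/∂P_Y = 1.5P_Y = 1.5(21.6) = 32.4000.
ε = (∂Q_X/∂P_Y)(P_Y/Q_X) = 32.4000 × (21.6/1901.34) ≈ 0.37.
ε > 0: substitutes.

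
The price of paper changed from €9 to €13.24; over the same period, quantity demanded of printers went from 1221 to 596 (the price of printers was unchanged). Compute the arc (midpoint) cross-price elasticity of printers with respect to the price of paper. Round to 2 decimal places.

-1.80

ΔQ_A = 596 − 1221 = -625; ΔP_B = 13.24 − 9 = 4.24.
Midpoints: Q̄_A = 908.5, P̄_B = 11.12.
ε = (ΔQ_A/Q̄_A)/(ΔP_B/P̄_B) = (-625/908.5)/(4.24/11.12) ≈ -1.80.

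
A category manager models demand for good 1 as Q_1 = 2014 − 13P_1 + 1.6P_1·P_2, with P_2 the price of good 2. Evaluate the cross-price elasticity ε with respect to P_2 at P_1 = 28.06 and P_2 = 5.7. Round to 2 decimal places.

0.13

At P_1 = 28.06 and P_2 = 5.7: Q_1 = 1905.127.
∂Q_1/∂P_2 = 1.6P_1 = 1.6(28.06) = 44.8960.
ε = (∂Q_1/∂P_2)(P_2/Q_1) = 44.8960 × (5.7/1905.127) ≈ 0.13.
ε > 0: substitutes.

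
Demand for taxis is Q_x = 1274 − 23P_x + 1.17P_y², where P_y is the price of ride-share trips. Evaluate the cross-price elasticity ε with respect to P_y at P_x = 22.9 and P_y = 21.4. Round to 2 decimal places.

0.84

At P_x = 22.9 and P_y = 21.4: Q_x = 1283.113.
∂Q_x/∂P_y = 2.34P_y = 2.34(21.4) = 50.0760.
ε = (∂Q_x/∂P_y)(P_y/Q_x) = 50.0760 × (21.4/1283.113) ≈ 0.84.
ε > 0: substitutes.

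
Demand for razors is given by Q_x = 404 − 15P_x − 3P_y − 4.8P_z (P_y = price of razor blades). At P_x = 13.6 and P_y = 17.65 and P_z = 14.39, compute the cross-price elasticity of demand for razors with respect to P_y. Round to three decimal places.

-0.679

At P_x = 13.6 and P_y = 17.65 and P_z = 14.39: Q_x = 77.978.
∂Q_x/∂P_y = -3.
ε = (∂Q_x/∂P_y)(P_y/Q_x) = -3 × (17.65/77.978) ≈ -0.679.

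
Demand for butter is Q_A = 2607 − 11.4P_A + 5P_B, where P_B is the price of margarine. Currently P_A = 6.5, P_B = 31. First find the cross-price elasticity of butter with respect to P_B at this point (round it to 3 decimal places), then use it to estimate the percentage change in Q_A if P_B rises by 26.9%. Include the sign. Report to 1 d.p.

1.6%

At P_A = 6.5, P_B = 31: Q_A = 2687.9.
∂Q_A/∂P_B = 5.
ε = (∂Q_A/∂P_B)(P_B/Q_A) = 5.0000 × 31/2687.9 ≈ 0.058.
%ΔQ_A ≈ ε × %ΔP_B = 0.058 × (26.9%) = 1.6%.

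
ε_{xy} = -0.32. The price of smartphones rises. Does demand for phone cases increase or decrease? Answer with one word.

ε < 0 and the price of smartphones rises, so the quantity of phone cases moves in the opposite direction: it decreases.

decrease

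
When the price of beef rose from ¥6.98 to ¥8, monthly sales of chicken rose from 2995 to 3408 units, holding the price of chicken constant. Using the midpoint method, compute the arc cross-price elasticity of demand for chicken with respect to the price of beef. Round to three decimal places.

0.947

ΔQ_A = 3408 − 2995 = 413; ΔP_B = 8 − 6.98 = 1.02.
Midpoints: Q̄_A = 3201.5, P̄_B = 7.49.
ε = (ΔQ_A/Q̄_A)/(ΔP_B/P̄_B) = (413/3201.5)/(1.02/7.49) ≈ 0.947.
ε > 0: chicken and beef are substitutes.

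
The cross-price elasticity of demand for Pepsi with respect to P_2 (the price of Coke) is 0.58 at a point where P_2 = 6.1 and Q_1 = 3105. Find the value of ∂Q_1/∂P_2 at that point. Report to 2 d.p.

ε = (∂Q_1/∂P_2)·(P_2/Q_1) ⇒ ∂Q_1/∂P_2 = ε·Q_1/P_2 = 0.58 × 3105/6.1 ≈ 295.23.

295.23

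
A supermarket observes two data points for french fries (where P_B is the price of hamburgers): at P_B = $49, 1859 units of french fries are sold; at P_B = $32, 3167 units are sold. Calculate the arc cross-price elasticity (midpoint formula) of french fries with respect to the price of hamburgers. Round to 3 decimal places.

-1.240

ΔQ_A = 3167 − 1859 = 1308; ΔP_B = 32 − 49 = -17.
Midpoints: Q̄_A = 2513.0, P̄_B = 40.50.
ε = (ΔQ_A/Q̄_A)/(ΔP_B/P̄_B) = (1308/2513.0)/(-17/40.50) ≈ -1.240.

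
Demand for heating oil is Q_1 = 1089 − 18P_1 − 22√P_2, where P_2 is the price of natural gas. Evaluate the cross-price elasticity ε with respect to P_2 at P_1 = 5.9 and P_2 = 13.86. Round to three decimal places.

At P_1 = 5.9 and P_2 = 13.86: Q_1 = 900.896.
∂Q_1/∂P_2 = -22/(2√P_2) = -22/(2√13.86) = -2.9547.
ε = (∂Q_1/∂P_2)(P_2/Q_1) = -2.9547 × (13.86/900.896) ≈ -0.045.

-0.045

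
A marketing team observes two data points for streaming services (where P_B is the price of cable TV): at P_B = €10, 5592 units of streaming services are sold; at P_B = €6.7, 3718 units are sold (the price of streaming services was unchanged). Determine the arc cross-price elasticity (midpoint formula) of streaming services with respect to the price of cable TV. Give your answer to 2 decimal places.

ΔQ_A = 3718 − 5592 = -1874; ΔP_B = 6.7 − 10 = -3.3.
Midpoints: Q̄_A = 4655.0, P̄_B = 8.35.
ε = (ΔQ_A/Q̄_A)/(ΔP_B/P̄_B) = (-1874/4655.0)/(-3.3/8.35) ≈ 1.02.

1.02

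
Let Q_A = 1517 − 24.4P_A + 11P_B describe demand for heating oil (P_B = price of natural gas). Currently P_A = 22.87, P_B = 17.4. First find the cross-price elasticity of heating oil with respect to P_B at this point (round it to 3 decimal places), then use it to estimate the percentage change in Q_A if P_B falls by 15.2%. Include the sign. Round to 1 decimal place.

At P_A = 22.87, P_B = 17.4: Q_A = 1150.372.
∂Q_A/∂P_B = 11.
ε = (∂Q_A/∂P_B)(P_B/Q_A) = 11.0000 × 17.4/1150.372 ≈ 0.166.
%ΔQ_A ≈ ε × %ΔP_B = 0.166 × (-15.2%) = -2.5%.

-2.5%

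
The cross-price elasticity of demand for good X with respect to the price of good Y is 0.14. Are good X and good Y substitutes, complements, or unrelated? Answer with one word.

ε = 0.14 > 0, so a higher price of good Y raises demand for good X: substitutes.

substitutes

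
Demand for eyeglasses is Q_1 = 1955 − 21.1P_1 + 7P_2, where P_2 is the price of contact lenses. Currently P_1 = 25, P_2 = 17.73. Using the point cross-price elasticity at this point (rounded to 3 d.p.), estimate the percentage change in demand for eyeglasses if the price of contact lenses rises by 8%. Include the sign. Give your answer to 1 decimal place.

0.6%

At P_1 = 25, P_2 = 17.73: Q_1 = 1551.61.
∂Q_1/∂P_2 = 7.
ε = (∂Q_1/∂P_2)(P_2/Q_1) = 7.0000 × 17.73/1551.61 ≈ 0.080.
%ΔQ_1 ≈ ε × %ΔP_2 = 0.080 × (8%) = 0.6%.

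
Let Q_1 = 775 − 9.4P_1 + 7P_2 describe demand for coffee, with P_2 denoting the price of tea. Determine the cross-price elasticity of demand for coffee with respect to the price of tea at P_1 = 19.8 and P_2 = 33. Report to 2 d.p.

At P_1 = 19.8 and P_2 = 33: Q_1 = 819.88.
∂Q_1/∂P_2 = 7.
ε = (∂Q_1/∂P_2)(P_2/Q_1) = 7 × (33/819.88) ≈ 0.28.

0.28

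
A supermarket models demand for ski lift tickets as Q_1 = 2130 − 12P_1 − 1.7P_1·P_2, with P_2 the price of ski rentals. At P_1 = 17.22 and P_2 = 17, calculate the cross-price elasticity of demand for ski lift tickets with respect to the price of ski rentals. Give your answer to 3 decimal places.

At P_1 = 17.22 and P_2 = 17: Q_1 = 1425.702.
∂Q_1/∂P_2 = -1.7P_1 = -1.7(17.22) = -29.2740.
ε = (∂Q_1/∂P_2)(P_2/Q_1) = -29.2740 × (17/1425.702) ≈ -0.349.

-0.349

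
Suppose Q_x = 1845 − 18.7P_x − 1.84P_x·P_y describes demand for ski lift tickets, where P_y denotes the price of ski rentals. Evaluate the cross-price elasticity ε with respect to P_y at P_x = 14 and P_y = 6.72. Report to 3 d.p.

At P_x = 14 and P_y = 6.72: Q_x = 1410.093.
∂Q_x/∂P_y = -1.84P_x = -1.84(14) = -25.7600.
ε = (∂Q_x/∂P_y)(P_y/Q_x) = -25.7600 × (6.72/1410.093) ≈ -0.123.

-0.123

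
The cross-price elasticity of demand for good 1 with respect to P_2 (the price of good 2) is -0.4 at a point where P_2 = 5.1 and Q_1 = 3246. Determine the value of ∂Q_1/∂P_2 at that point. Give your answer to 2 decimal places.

-254.59

ε = (∂Q_1/∂P_2)·(P_2/Q_1) ⇒ ∂Q_1/∂P_2 = ε·Q_1/P_2 = -0.4 × 3246/5.1 ≈ -254.59.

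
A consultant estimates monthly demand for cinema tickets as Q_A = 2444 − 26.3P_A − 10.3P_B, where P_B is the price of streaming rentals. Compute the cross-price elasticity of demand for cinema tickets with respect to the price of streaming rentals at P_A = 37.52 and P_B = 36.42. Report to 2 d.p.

-0.35

At P_A = 37.52 and P_B = 36.42: Q_A = 1082.098.
∂Q_A/∂P_B = -10.3.
ε = (∂Q_A/∂P_B)(P_B/Q_A) = -10.3 × (36.42/1082.098) ≈ -0.35.
Since ε < 0, cinema tickets and streaming rentals are complements.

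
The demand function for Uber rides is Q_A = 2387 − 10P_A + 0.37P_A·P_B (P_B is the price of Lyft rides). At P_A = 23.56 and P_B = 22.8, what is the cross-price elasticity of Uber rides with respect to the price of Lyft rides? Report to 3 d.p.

0.085

At P_A = 23.56 and P_B = 22.8: Q_A = 2350.152.
∂Q_A/∂P_B = 0.37P_A = 0.37(23.56) = 8.7172.
ε = (∂Q_A/∂P_B)(P_B/Q_A) = 8.7172 × (22.8/2350.152) ≈ 0.085.
ε > 0: substitutes.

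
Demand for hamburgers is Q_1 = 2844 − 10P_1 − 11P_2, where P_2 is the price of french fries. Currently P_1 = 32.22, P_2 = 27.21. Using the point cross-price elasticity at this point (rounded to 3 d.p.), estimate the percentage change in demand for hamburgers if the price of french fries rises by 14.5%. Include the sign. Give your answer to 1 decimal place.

At P_1 = 32.22, P_2 = 27.21: Q_1 = 2222.49.
∂Q_1/∂P_2 = -11.
ε = (∂Q_1/∂P_2)(P_2/Q_1) = -11.0000 × 27.21/2222.49 ≈ -0.135.
%ΔQ_1 ≈ ε × %ΔP_2 = -0.135 × (14.5%) = -2.0%.

-2.0%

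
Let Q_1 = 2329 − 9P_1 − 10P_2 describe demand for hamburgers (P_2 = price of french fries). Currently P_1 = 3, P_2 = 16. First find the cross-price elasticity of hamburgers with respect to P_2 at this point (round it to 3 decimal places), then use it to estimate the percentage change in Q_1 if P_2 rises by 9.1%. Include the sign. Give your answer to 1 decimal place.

At P_1 = 3, P_2 = 16: Q_1 = 2142.
∂Q_1/∂P_2 = -10.
ε = (∂Q_1/∂P_2)(P_2/Q_1) = -10.0000 × 16/2142 ≈ -0.075.
%ΔQ_1 ≈ ε × %ΔP_2 = -0.075 × (9.1%) = -0.7%.

-0.7%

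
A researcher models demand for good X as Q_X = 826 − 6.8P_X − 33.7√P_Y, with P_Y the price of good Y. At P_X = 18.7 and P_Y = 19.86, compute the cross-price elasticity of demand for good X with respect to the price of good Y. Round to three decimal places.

At P_X = 18.7 and P_Y = 19.86: Q_X = 548.657.
∂Q_X/∂P_Y = -33.7/(2√P_Y) = -33.7/(2√19.86) = -3.7810.
ε = (∂Q_X/∂P_Y)(P_Y/Q_X) = -3.7810 × (19.86/548.657) ≈ -0.137.

-0.137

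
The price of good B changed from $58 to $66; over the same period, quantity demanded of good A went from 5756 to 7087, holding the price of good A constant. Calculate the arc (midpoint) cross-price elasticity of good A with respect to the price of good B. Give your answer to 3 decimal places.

ΔQ_A = 7087 − 5756 = 1331; ΔP_B = 66 − 58 = 8.
Midpoints: Q̄_A = 6421.5, P̄_B = 62.00.
ε = (ΔQ_A/Q̄_A)/(ΔP_B/P̄_B) = (1331/6421.5)/(8/62.00) ≈ 1.606.

1.606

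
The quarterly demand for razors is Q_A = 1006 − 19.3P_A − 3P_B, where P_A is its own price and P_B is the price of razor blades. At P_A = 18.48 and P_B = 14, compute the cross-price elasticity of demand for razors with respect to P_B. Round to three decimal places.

At P_A = 18.48 and P_B = 14: Q_A = 607.336.
∂Q_A/∂P_B = -3.
ε = (∂Q_A/∂P_B)(P_B/Q_A) = -3 × (14/607.336) ≈ -0.069.

-0.069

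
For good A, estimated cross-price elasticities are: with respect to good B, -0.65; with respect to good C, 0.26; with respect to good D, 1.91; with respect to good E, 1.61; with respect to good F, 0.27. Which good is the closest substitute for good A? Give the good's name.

Substitutes have ε > 0. Among the positive values, 1.91 (good D) is largest.

good D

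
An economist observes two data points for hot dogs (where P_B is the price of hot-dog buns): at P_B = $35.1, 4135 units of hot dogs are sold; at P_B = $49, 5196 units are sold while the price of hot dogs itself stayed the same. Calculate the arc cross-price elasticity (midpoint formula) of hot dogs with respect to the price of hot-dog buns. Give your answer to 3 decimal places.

ΔQ_A = 5196 − 4135 = 1061; ΔP_B = 49 − 35.1 = 13.9.
Midpoints: Q̄_A = 4665.5, P̄_B = 42.05.
ε = (ΔQ_A/Q̄_A)/(ΔP_B/P̄_B) = (1061/4665.5)/(13.9/42.05) ≈ 0.688.
ε > 0: hot dogs and hot-dog buns are substitutes.

0.688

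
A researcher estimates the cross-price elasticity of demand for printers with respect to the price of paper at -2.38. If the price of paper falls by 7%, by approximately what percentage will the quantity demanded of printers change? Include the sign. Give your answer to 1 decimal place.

16.7%

%ΔQ ≈ ε × %ΔP of paper = -2.38 × (-7%) = 16.7%.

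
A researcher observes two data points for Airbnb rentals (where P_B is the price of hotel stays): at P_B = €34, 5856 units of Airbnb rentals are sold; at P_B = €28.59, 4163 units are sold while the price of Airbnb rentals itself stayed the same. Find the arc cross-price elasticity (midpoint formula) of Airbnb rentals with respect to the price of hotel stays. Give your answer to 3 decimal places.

1.955

ΔQ_A = 4163 − 5856 = -1693; ΔP_B = 28.59 − 34 = -5.41.
Midpoints: Q̄_A = 5009.5, P̄_B = 31.30.
ε = (ΔQ_A/Q̄_A)/(ΔP_B/P̄_B) = (-1693/5009.5)/(-5.41/31.30) ≈ 1.955.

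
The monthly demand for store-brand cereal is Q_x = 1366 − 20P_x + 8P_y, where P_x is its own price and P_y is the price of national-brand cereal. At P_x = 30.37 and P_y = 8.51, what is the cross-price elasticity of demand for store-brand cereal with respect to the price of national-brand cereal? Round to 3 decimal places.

0.082

At P_x = 30.37 and P_y = 8.51: Q_x = 826.68.
∂Q_x/∂P_y = 8.
ε = (∂Q_x/∂P_y)(P_y/Q_x) = 8 × (8.51/826.68) ≈ 0.082.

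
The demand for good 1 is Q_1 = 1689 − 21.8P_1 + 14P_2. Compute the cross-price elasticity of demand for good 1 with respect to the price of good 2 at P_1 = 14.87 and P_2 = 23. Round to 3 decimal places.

At P_1 = 14.87 and P_2 = 23: Q_1 = 1686.834.
∂Q_1/∂P_2 = 14.
ε = (∂Q_1/∂P_2)(P_2/Q_1) = 14 × (23/1686.834) ≈ 0.191.

0.191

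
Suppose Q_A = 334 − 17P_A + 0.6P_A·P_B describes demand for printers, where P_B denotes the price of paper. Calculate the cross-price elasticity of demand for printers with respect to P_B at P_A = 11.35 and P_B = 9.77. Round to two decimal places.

0.32

At P_A = 11.35 and P_B = 9.77: Q_A = 207.584.
∂Q_A/∂P_B = 0.6P_A = 0.6(11.35) = 6.8100.
ε = (∂Q_A/∂P_B)(P_B/Q_A) = 6.8100 × (9.77/207.584) ≈ 0.32.
ε > 0: substitutes.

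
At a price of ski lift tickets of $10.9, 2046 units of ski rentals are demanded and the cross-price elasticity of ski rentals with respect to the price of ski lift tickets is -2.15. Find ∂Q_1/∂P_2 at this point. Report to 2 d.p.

-403.57

ε = (∂Q_1/∂P_2)·(P_2/Q_1) ⇒ ∂Q_1/∂P_2 = ε·Q_1/P_2 = -2.15 × 2046/10.9 ≈ -403.57.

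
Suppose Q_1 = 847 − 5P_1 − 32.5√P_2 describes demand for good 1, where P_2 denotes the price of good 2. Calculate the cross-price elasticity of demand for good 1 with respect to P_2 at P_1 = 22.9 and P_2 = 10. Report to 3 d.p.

-0.082

At P_1 = 22.9 and P_2 = 10: Q_1 = 629.726.
∂Q_1/∂P_2 = -32.5/(2√P_2) = -32.5/(2√10) = -5.1387.
ε = (∂Q_1/∂P_2)(P_2/Q_1) = -5.1387 × (10/629.726) ≈ -0.082.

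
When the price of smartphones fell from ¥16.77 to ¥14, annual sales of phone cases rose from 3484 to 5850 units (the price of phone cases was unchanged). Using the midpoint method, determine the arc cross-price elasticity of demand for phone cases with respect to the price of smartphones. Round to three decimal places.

-2.816

ΔQ_A = 5850 − 3484 = 2366; ΔP_B = 14 − 16.77 = -2.77.
Midpoints: Q̄_A = 4667.0, P̄_B = 15.38.
ε = (ΔQ_A/Q̄_A)/(ΔP_B/P̄_B) = (2366/4667.0)/(-2.77/15.38) ≈ -2.816.
ε < 0: phone cases and smartphones are complements.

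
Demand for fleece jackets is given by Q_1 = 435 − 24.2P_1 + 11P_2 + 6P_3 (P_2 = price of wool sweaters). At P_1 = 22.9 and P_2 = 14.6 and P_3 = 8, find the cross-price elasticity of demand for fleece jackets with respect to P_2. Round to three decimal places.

At P_1 = 22.9 and P_2 = 14.6 and P_3 = 8: Q_1 = 89.42.
∂Q_1/∂P_2 = 11.
ε = (∂Q_1/∂P_2)(P_2/Q_1) = 11 × (14.6/89.42) ≈ 1.796.
Since ε > 0, fleece jackets and wool sweaters are substitutes.

1.796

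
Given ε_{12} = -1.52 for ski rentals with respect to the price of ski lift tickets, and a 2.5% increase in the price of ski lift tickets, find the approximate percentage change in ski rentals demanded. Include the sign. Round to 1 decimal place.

%ΔQ ≈ ε × %ΔP of ski lift tickets = -1.52 × (2.5%) = -3.8%.

-3.8%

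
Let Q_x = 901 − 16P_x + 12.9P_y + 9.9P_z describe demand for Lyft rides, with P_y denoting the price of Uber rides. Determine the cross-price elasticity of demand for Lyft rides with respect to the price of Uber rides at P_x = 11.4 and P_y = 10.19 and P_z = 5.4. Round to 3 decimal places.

At P_x = 11.4 and P_y = 10.19 and P_z = 5.4: Q_x = 903.511.
∂Q_x/∂P_y = 12.9.
ε = (∂Q_x/∂P_y)(P_y/Q_x) = 12.9 × (10.19/903.511) ≈ 0.145.
Since ε > 0, Lyft rides and Uber rides are substitutes.

0.145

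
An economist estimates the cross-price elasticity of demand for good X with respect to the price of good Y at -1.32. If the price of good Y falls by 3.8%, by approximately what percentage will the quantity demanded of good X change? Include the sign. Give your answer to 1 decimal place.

5.0%

%ΔQ ≈ ε × %ΔP of good Y = -1.32 × (-3.8%) = 5.0%.
Demand for good X rises by about 5.0%.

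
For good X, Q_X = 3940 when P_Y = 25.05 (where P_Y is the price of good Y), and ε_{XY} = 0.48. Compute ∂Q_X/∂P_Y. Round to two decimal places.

75.50

ε = (∂Q_X/∂P_Y)·(P_Y/Q_X) ⇒ ∂Q_X/∂P_Y = ε·Q_X/P_Y = 0.48 × 3940/25.05 ≈ 75.50.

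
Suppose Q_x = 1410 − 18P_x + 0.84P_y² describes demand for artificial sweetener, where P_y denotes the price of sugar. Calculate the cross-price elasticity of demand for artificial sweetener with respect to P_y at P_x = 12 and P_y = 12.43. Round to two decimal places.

At P_x = 12 and P_y = 12.43: Q_x = 1323.784.
∂Q_x/∂P_y = 1.68P_y = 1.68(12.43) = 20.8824.
ε = (∂Q_x/∂P_y)(P_y/Q_x) = 20.8824 × (12.43/1323.784) ≈ 0.20.
ε > 0: substitutes.

0.20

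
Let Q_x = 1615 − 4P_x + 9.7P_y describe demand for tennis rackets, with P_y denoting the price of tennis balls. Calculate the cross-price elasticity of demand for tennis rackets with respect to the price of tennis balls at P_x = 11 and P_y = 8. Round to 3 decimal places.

0.047

At P_x = 11 and P_y = 8: Q_x = 1648.6.
∂Q_x/∂P_y = 9.7.
ε = (∂Q_x/∂P_y)(P_y/Q_x) = 9.7 × (8/1648.6) ≈ 0.047.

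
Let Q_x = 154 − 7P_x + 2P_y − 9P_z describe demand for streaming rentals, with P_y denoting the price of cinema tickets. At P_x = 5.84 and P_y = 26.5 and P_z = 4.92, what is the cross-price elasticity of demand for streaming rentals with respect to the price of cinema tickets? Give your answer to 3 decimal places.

At P_x = 5.84 and P_y = 26.5 and P_z = 4.92: Q_x = 121.84.
∂Q_x/∂P_y = 2.
ε = (∂Q_x/∂P_y)(P_y/Q_x) = 2 × (26.5/121.84) ≈ 0.435.
Since ε > 0, streaming rentals and cinema tickets are substitutes.

0.435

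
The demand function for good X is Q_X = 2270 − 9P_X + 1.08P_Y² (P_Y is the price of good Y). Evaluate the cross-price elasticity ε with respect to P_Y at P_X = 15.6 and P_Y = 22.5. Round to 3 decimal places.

At P_X = 15.6 and P_Y = 22.5: Q_X = 2676.35.
∂Q_X/∂P_Y = 2.16P_Y = 2.16(22.5) = 48.6000.
ε = (∂Q_X/∂P_Y)(P_Y/Q_X) = 48.6000 × (22.5/2676.35) ≈ 0.409.

0.409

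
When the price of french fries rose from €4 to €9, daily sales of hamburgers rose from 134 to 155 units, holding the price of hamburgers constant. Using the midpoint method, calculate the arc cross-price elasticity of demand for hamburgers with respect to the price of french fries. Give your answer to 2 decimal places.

0.19

ΔQ_A = 155 − 134 = 21; ΔP_B = 9 − 4 = 5.
Midpoints: Q̄_A = 144.5, P̄_B = 6.50.
ε = (ΔQ_A/Q̄_A)/(ΔP_B/P̄_B) = (21/144.5)/(5/6.50) ≈ 0.19.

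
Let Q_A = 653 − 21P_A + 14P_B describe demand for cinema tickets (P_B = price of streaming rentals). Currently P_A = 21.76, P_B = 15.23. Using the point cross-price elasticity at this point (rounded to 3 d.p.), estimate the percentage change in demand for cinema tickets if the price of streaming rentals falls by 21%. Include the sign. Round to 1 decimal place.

At P_A = 21.76, P_B = 15.23: Q_A = 409.26.
∂Q_A/∂P_B = 14.
ε = (∂Q_A/∂P_B)(P_B/Q_A) = 14.0000 × 15.23/409.26 ≈ 0.521.
%ΔQ_A ≈ ε × %ΔP_B = 0.521 × (-21%) = -10.9%.

-10.9%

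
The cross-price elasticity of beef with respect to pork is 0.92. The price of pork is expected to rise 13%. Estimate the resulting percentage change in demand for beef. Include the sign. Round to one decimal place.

12.0%

%ΔQ ≈ ε × %ΔP of pork = 0.92 × (13%) = 12.0%.
Demand for beef rises by about 12.0%.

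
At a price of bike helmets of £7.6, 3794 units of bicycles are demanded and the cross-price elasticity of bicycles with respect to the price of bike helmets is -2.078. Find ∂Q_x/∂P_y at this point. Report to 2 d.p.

-1037.36

ε = (∂Q_x/∂P_y)·(P_y/Q_x) ⇒ ∂Q_x/∂P_y = ε·Q_x/P_y = -2.078 × 3794/7.6 ≈ -1037.36.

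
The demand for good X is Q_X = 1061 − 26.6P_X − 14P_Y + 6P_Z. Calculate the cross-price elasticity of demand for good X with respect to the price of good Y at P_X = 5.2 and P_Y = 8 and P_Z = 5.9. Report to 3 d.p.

At P_X = 5.2 and P_Y = 8 and P_Z = 5.9: Q_X = 846.08.
∂Q_X/∂P_Y = -14.
ε = (∂Q_X/∂P_Y)(P_Y/Q_X) = -14 × (8/846.08) ≈ -0.132.
Since ε < 0, good X and good Y are complements.

-0.132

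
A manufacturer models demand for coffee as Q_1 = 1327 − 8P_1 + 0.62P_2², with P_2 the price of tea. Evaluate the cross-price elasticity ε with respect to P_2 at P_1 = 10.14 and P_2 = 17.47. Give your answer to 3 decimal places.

At P_1 = 10.14 and P_2 = 17.47: Q_1 = 1435.105.
∂Q_1/∂P_2 = 1.24P_2 = 1.24(17.47) = 21.6628.
ε = (∂Q_1/∂P_2)(P_2/Q_1) = 21.6628 × (17.47/1435.105) ≈ 0.264.

0.264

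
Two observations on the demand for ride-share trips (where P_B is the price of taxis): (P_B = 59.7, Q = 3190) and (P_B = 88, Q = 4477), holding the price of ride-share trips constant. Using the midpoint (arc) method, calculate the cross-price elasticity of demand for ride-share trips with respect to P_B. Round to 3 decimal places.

0.876

ΔQ_A = 4477 − 3190 = 1287; ΔP_B = 88 − 59.7 = 28.3.
Midpoints: Q̄_A = 3833.5, P̄_B = 73.85.
ε = (ΔQ_A/Q̄_A)/(ΔP_B/P̄_B) = (1287/3833.5)/(28.3/73.85) ≈ 0.876.
ε > 0: ride-share trips and taxis are substitutes.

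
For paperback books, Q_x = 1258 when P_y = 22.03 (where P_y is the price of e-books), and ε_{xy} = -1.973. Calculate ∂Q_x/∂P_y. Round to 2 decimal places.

-112.67

ε = (∂Q_x/∂P_y)·(P_y/Q_x) ⇒ ∂Q_x/∂P_y = ε·Q_x/P_y = -1.973 × 1258/22.03 ≈ -112.67.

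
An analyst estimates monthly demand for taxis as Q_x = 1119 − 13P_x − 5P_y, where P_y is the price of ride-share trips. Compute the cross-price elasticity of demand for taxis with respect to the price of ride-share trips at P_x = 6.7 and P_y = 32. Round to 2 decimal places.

At P_x = 6.7 and P_y = 32: Q_x = 871.9.
∂Q_x/∂P_y = -5.
ε = (∂Q_x/∂P_y)(P_y/Q_x) = -5 × (32/871.9) ≈ -0.18.
Since ε < 0, taxis and ride-share trips are complements.

-0.18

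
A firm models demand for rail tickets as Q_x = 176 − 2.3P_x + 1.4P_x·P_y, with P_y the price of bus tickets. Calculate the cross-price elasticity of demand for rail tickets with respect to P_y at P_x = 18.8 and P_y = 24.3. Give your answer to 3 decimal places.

0.828

At P_x = 18.8 and P_y = 24.3: Q_x = 772.336.
∂Q_x/∂P_y = 1.4P_x = 1.4(18.8) = 26.3200.
ε = (∂Q_x/∂P_y)(P_y/Q_x) = 26.3200 × (24.3/772.336) ≈ 0.828.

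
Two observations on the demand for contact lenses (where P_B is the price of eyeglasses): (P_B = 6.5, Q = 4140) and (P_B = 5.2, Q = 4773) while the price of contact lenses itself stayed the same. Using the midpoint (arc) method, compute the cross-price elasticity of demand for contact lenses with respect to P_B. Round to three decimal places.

ΔQ_A = 4773 − 4140 = 633; ΔP_B = 5.2 − 6.5 = -1.3.
Midpoints: Q̄_A = 4456.5, P̄_B = 5.85.
ε = (ΔQ_A/Q̄_A)/(ΔP_B/P̄_B) = (633/4456.5)/(-1.3/5.85) ≈ -0.639.

-0.639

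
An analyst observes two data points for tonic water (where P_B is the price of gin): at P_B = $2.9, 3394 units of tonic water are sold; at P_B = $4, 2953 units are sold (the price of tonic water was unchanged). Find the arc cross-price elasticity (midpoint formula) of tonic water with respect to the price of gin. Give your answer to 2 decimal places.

ΔQ_A = 2953 − 3394 = -441; ΔP_B = 4 − 2.9 = 1.1.
Midpoints: Q̄_A = 3173.5, P̄_B = 3.45.
ε = (ΔQ_A/Q̄_A)/(ΔP_B/P̄_B) = (-441/3173.5)/(1.1/3.45) ≈ -0.44.
ε < 0: tonic water and gin are complements.

-0.44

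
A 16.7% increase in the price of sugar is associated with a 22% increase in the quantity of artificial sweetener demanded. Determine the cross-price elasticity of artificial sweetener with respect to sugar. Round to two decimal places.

ε = (%ΔQ of artificial sweetener) / (%ΔP of sugar) = (22%) / (16.7%) ≈ 1.32.

1.32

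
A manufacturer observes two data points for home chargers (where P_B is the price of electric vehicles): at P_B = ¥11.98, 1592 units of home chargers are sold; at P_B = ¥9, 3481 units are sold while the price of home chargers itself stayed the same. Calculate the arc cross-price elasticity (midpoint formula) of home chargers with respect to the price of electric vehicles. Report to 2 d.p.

-2.62

ΔQ_A = 3481 − 1592 = 1889; ΔP_B = 9 − 11.98 = -2.98.
Midpoints: Q̄_A = 2536.5, P̄_B = 10.49.
ε = (ΔQ_A/Q̄_A)/(ΔP_B/P̄_B) = (1889/2536.5)/(-2.98/10.49) ≈ -2.62.
ε < 0: home chargers and electric vehicles are complements.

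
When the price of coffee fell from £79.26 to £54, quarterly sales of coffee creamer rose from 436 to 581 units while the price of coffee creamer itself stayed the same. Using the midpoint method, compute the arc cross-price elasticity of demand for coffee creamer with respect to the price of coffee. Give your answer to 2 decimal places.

-0.75

ΔQ_A = 581 − 436 = 145; ΔP_B = 54 − 79.26 = -25.26.
Midpoints: Q̄_A = 508.5, P̄_B = 66.63.
ε = (ΔQ_A/Q̄_A)/(ΔP_B/P̄_B) = (145/508.5)/(-25.26/66.63) ≈ -0.75.
ε < 0: coffee creamer and coffee are complements.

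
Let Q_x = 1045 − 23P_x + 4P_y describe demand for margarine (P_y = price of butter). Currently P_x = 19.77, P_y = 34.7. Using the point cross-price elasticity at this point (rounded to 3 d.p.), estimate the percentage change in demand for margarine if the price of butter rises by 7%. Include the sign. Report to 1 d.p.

1.3%

At P_x = 19.77, P_y = 34.7: Q_x = 729.09.
∂Q_x/∂P_y = 4.
ε = (∂Q_x/∂P_y)(P_y/Q_x) = 4.0000 × 34.7/729.09 ≈ 0.190.
%ΔQ_x ≈ ε × %ΔP_y = 0.190 × (7%) = 1.3%.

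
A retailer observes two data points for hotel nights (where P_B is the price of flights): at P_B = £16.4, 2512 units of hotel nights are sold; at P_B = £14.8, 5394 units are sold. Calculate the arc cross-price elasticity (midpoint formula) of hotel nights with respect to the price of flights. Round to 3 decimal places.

-7.108

ΔQ_A = 5394 − 2512 = 2882; ΔP_B = 14.8 − 16.4 = -1.6.
Midpoints: Q̄_A = 3953.0, P̄_B = 15.60.
ε = (ΔQ_A/Q̄_A)/(ΔP_B/P̄_B) = (2882/3953.0)/(-1.6/15.60) ≈ -7.108.
ε < 0: hotel nights and flights are complements.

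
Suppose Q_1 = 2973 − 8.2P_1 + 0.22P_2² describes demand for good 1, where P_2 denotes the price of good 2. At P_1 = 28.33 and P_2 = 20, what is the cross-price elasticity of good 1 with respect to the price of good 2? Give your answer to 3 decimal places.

0.062

At P_1 = 28.33 and P_2 = 20: Q_1 = 2828.694.
∂Q_1/∂P_2 = 0.44P_2 = 0.44(20) = 8.8000.
ε = (∂Q_1/∂P_2)(P_2/Q_1) = 8.8000 × (20/2828.694) ≈ 0.062.
ε > 0: substitutes.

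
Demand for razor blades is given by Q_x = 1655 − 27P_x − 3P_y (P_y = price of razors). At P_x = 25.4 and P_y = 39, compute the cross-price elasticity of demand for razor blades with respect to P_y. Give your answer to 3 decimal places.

At P_x = 25.4 and P_y = 39: Q_x = 852.2.
∂Q_x/∂P_y = -3.
ε = (∂Q_x/∂P_y)(P_y/Q_x) = -3 × (39/852.2) ≈ -0.137.

-0.137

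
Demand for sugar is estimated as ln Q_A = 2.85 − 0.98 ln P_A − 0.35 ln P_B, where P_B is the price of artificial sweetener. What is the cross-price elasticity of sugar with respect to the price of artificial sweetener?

-0.35

In a log-linear (constant-elasticity) demand function, the coefficient on ln P_B is the cross-price elasticity.
ε = -0.35. Negative, so sugar and artificial sweetener are complements.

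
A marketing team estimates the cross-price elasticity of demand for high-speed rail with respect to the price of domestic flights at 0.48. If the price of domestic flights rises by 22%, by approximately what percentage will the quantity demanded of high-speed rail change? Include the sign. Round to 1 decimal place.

10.6%

%ΔQ ≈ ε × %ΔP of domestic flights = 0.48 × (22%) = 10.6%.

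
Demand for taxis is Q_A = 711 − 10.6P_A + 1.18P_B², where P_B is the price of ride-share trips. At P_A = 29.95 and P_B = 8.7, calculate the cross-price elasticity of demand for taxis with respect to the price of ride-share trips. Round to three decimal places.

0.370

At P_A = 29.95 and P_B = 8.7: Q_A = 482.844.
∂Q_A/∂P_B = 2.36P_B = 2.36(8.7) = 20.5320.
ε = (∂Q_A/∂P_B)(P_B/Q_A) = 20.5320 × (8.7/482.844) ≈ 0.370.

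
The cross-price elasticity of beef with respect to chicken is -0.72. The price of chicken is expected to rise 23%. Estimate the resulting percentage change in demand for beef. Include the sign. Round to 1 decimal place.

%ΔQ ≈ ε × %ΔP of chicken = -0.72 × (23%) = -16.6%.
Demand for beef falls by about 16.6%.

-16.6%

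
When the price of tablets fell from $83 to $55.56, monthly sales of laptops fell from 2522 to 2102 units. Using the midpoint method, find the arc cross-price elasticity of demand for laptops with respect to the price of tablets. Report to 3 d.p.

ΔQ_A = 2102 − 2522 = -420; ΔP_B = 55.56 − 83 = -27.44.
Midpoints: Q̄_A = 2312.0, P̄_B = 69.28.
ε = (ΔQ_A/Q̄_A)/(ΔP_B/P̄_B) = (-420/2312.0)/(-27.44/69.28) ≈ 0.459.

0.459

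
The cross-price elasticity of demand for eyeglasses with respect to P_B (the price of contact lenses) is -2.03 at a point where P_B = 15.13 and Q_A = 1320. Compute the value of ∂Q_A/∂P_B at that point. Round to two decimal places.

-177.11

ε = (∂Q_A/∂P_B)·(P_B/Q_A) ⇒ ∂Q_A/∂P_B = ε·Q_A/P_B = -2.03 × 1320/15.13 ≈ -177.11.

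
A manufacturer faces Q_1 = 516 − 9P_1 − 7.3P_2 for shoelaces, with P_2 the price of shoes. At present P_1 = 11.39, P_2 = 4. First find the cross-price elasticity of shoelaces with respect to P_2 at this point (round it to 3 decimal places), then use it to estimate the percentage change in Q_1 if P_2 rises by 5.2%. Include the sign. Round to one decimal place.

At P_1 = 11.39, P_2 = 4: Q_1 = 384.29.
∂Q_1/∂P_2 = -7.3.
ε = (∂Q_1/∂P_2)(P_2/Q_1) = -7.3000 × 4/384.29 ≈ -0.076.
%ΔQ_1 ≈ ε × %ΔP_2 = -0.076 × (5.2%) = -0.4%.

-0.4%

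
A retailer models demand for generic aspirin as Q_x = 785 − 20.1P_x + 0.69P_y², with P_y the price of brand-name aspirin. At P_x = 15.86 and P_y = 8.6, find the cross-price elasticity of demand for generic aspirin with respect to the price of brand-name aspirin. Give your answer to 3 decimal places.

0.197

At P_x = 15.86 and P_y = 8.6: Q_x = 517.246.
∂Q_x/∂P_y = 1.38P_y = 1.38(8.6) = 11.8680.
ε = (∂Q_x/∂P_y)(P_y/Q_x) = 11.8680 × (8.6/517.246) ≈ 0.197.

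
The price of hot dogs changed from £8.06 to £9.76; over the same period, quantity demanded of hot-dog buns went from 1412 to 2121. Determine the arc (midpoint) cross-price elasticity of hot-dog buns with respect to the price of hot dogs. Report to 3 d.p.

2.104

ΔQ_A = 2121 − 1412 = 709; ΔP_B = 9.76 − 8.06 = 1.7.
Midpoints: Q̄_A = 1766.5, P̄_B = 8.91.
ε = (ΔQ_A/Q̄_A)/(ΔP_B/P̄_B) = (709/1766.5)/(1.7/8.91) ≈ 2.104.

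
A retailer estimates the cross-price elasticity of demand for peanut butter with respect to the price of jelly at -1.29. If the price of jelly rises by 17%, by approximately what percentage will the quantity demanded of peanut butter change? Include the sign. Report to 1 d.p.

%ΔQ ≈ ε × %ΔP of jelly = -1.29 × (17%) = -21.9%.

-21.9%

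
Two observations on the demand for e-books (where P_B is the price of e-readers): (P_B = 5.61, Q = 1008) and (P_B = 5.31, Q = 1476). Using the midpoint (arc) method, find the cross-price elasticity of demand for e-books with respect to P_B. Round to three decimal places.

-6.858

ΔQ_A = 1476 − 1008 = 468; ΔP_B = 5.31 − 5.61 = -0.3.
Midpoints: Q̄_A = 1242.0, P̄_B = 5.46.
ε = (ΔQ_A/Q̄_A)/(ΔP_B/P̄_B) = (468/1242.0)/(-0.3/5.46) ≈ -6.858.
ε < 0: e-books and e-readers are complements.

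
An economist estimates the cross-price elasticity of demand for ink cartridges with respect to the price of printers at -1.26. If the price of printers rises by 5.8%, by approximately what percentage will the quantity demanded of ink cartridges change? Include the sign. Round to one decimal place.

%ΔQ ≈ ε × %ΔP of printers = -1.26 × (5.8%) = -7.3%.

-7.3%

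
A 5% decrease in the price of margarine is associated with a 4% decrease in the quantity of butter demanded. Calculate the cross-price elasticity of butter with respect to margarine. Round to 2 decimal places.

0.80

ε = (%ΔQ of butter) / (%ΔP of margarine) = (-4%) / (-5%) ≈ 0.80.
Positive cross-price elasticity: substitutes.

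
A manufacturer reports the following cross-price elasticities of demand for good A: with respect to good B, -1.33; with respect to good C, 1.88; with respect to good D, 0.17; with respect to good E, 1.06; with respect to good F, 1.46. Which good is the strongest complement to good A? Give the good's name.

Complements have ε < 0. The most negative value is -1.33 (good B).

good B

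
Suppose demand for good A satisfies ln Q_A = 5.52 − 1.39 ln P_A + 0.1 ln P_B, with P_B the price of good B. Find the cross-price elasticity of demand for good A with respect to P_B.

In a log-linear (constant-elasticity) demand function, the coefficient on ln P_B is the cross-price elasticity.
ε = 0.10. Positive, so good A and good B are substitutes.

0.10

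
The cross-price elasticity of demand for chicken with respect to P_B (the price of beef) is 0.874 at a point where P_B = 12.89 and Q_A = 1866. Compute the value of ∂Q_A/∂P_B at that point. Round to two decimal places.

126.52

ε = (∂Q_A/∂P_B)·(P_B/Q_A) ⇒ ∂Q_A/∂P_B = ε·Q_A/P_B = 0.874 × 1866/12.89 ≈ 126.52.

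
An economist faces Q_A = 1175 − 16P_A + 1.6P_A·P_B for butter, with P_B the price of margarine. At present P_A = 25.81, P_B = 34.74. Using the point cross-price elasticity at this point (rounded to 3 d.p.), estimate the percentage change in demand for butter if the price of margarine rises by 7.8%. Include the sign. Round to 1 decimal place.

5.1%

At P_A = 25.81, P_B = 34.74: Q_A = 2196.663.
∂Q_A/∂P_B = 1.6P_A = 41.2960.
ε = (∂Q_A/∂P_B)(P_B/Q_A) = 41.2960 × 34.74/2196.663 ≈ 0.653.
%ΔQ_A ≈ ε × %ΔP_B = 0.653 × (7.8%) = 5.1%.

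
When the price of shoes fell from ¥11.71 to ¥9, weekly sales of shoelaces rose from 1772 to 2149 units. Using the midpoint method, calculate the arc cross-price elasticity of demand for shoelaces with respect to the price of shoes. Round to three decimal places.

-0.735

ΔQ_A = 2149 − 1772 = 377; ΔP_B = 9 − 11.71 = -2.71.
Midpoints: Q̄_A = 1960.5, P̄_B = 10.36.
ε = (ΔQ_A/Q̄_A)/(ΔP_B/P̄_B) = (377/1960.5)/(-2.71/10.36) ≈ -0.735.
ε < 0: shoelaces and shoes are complements.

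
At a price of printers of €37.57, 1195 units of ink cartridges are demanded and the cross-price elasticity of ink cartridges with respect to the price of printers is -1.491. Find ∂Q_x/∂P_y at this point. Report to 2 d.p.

-47.42

ε = (∂Q_x/∂P_y)·(P_y/Q_x) ⇒ ∂Q_x/∂P_y = ε·Q_x/P_y = -1.491 × 1195/37.57 ≈ -47.42.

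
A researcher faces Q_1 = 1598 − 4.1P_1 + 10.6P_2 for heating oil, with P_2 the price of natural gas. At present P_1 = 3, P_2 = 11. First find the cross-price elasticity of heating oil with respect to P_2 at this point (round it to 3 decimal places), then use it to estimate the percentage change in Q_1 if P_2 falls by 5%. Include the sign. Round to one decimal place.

At P_1 = 3, P_2 = 11: Q_1 = 1702.3.
∂Q_1/∂P_2 = 10.6.
ε = (∂Q_1/∂P_2)(P_2/Q_1) = 10.6000 × 11/1702.3 ≈ 0.068.
%ΔQ_1 ≈ ε × %ΔP_2 = 0.068 × (-5%) = -0.3%.

-0.3%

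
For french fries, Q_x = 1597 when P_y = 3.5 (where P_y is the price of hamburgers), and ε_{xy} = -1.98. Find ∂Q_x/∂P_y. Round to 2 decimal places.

ε = (∂Q_x/∂P_y)·(P_y/Q_x) ⇒ ∂Q_x/∂P_y = ε·Q_x/P_y = -1.98 × 1597/3.5 ≈ -903.45.

-903.45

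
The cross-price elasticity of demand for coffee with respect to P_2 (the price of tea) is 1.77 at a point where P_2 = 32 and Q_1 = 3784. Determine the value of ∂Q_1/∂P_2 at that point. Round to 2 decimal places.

ε = (∂Q_1/∂P_2)·(P_2/Q_1) ⇒ ∂Q_1/∂P_2 = ε·Q_1/P_2 = 1.77 × 3784/32 ≈ 209.30.

209.30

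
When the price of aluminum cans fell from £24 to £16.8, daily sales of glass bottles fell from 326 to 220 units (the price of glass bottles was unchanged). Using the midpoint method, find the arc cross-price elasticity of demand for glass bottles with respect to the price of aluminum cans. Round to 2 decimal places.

1.10

ΔQ_A = 220 − 326 = -106; ΔP_B = 16.8 − 24 = -7.2.
Midpoints: Q̄_A = 273.0, P̄_B = 20.40.
ε = (ΔQ_A/Q̄_A)/(ΔP_B/P̄_B) = (-106/273.0)/(-7.2/20.40) ≈ 1.10.
ε > 0: glass bottles and aluminum cans are substitutes.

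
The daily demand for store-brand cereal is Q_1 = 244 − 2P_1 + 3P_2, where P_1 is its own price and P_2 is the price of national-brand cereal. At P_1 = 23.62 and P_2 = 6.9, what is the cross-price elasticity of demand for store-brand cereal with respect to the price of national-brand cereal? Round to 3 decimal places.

0.095

At P_1 = 23.62 and P_2 = 6.9: Q_1 = 217.46.
∂Q_1/∂P_2 = 3.
ε = (∂Q_1/∂P_2)(P_2/Q_1) = 3 × (6.9/217.46) ≈ 0.095.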